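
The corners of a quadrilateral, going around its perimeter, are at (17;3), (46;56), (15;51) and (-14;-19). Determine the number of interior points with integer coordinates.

1514

By the shoelace formula, twice the signed area is |(17·56 − 46·3) + (46·51 − 15·56) + (15·(-19) − (-14)·51) + ((-14)·3 − 17·(-19))| = 3030, so the area is 1515.
Along each edge there are gcd(|Δx|,|Δy|)+1 lattice points, so counting each shared vertex once the boundary has gcd(29,53) + gcd(31,5) + gcd(29,70) + gcd(31,22) = 1+1+1+1 = 4.
Pick's theorem gives I = A − B/2 + 1 = 1515 − 4/2 + 1 = 1514.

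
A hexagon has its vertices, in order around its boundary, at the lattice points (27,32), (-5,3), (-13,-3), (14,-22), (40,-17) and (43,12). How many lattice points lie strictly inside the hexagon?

1760

The shoelace formula gives twice the area as |[27·3 − (-5)·32] + [(-5)·(-3) − (-13)·3] + [(-13)·(-22) − 14·(-3)] + [14·(-17) − 40·(-22)] + [40·12 − 43·(-17)] + [43·32 − 27·12]| = 3528, so the area is 1764.
The number of boundary lattice points is Σ gcd(|Δx|,|Δy|) = gcd(32,29) + gcd(8,6) + gcd(27,19) + gcd(26,5) + gcd(3,29) + gcd(16,20) = 1+2+1+1+1+4 = 10.
By Pick's theorem A = I + B/2 − 1, so I = 1764 − 10/2 + 1 = 1760.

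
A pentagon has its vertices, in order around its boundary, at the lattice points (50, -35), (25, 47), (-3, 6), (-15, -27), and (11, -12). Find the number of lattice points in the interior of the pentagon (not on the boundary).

2187

The shoelace formula gives twice the area as |(50·47 − 25·(-35)) + (25·6 − (-3)·47) + ((-3)·(-27) − (-15)·6) + ((-15)·(-12) − 11·(-27)) + (11·(-35) − 50·(-12))| = 4379, so the area is 4379/2.
Summing gcd(|Δx|,|Δy|) over the edges gives the boundary count: gcd(25,82) + gcd(28,41) + gcd(12,33) + gcd(26,15) + gcd(39,23) = 1+1+3+1+1 = 7.
Pick's theorem gives I = A − B/2 + 1 = 4379/2 − 7/2 + 1 = 2187.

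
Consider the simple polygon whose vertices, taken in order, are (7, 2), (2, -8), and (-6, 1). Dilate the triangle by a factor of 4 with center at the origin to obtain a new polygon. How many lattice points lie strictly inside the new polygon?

987

The shoelace formula gives twice the area as |(7·(-8) − 2·2) + (2·1 − (-6)·(-8)) + ((-6)·2 − 7·1)| = 125, so the area is 62.5.
Along each edge there are gcd(|Δx|,|Δy|)+1 lattice points, so counting each shared vertex once the boundary has gcd(5,10) + gcd(8,9) + gcd(13,1) = 5+1+1 = 7.
Scaling by 4 multiplies the area by 4² = 16 (so the new area is 1000) and multiplies the boundary lattice-point count by 4, giving 28.
By Pick's theorem, the interior count of the dilated polygon is 1000 − 28/2 + 1 = 987.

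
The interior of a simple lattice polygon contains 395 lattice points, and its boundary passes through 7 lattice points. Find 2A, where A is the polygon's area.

795

Pick's theorem states A = I + B/2 − 1, so A = 395 + 7/2 − 1 = 795/2.
Hence 2A = 795.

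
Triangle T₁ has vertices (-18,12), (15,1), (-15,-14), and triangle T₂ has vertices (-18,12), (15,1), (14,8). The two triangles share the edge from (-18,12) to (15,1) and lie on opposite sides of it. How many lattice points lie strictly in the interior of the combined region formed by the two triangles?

The union is the simple quadrilateral with vertices (-18,12), (-15,-14), (15,1), (14,8) in order.
By the shoelace formula, twice the signed area is |[(-18)·(-14) − (-15)·12] + [(-15)·1 − 15·(-14)] + [15·8 − 14·1] + [14·12 − (-18)·8]| = 1045, so the area is 522.5.
Summing gcd(|Δx|,|Δy|) over the edges gives the boundary count: gcd(3,26) + gcd(30,15) + gcd(1,7) + gcd(32,4) = 1+15+1+4 = 21.
By Pick's theorem I = A − B/2 + 1 = 522.5 − 21/2 + 1 = 513.

513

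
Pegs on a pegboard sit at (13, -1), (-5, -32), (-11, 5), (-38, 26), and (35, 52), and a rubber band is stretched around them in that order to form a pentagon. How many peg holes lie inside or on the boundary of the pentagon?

By the shoelace formula, twice the signed area is |(13·(-32) − (-5)·(-1)) + ((-5)·5 − (-11)·(-32)) + ((-11)·26 − (-38)·5) + ((-38)·52 − 35·26) + (35·(-1) − 13·52)| = 4491, so the area is 2245.5.
Summing gcd(|Δx|,|Δy|) over the edges gives the boundary count: gcd(18,31) + gcd(6,37) + gcd(27,21) + gcd(73,26) + gcd(22,53) = 1+1+3+1+1 = 7.
Pick's theorem gives I = A − B/2 + 1 = 2245.5 − 7/2 + 1 = 2243, so the closed region contains I + B = 2243 + 7 = 2250 lattice points.

2250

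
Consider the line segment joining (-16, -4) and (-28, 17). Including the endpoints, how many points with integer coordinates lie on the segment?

4

The number of lattice points on a segment between lattice points is gcd(|Δx|,|Δy|) + 1 = gcd(12,21) + 1 = 3 + 1 = 4.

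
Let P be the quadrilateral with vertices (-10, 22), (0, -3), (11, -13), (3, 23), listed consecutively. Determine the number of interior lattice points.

Using the shoelace formula, 2A = |[(-10)·(-3) − 0·22] + [0·(-13) − 11·(-3)] + [11·23 − 3·(-13)] + [3·22 − (-10)·23]| = 651, so the area is 325.5.
The number of boundary lattice points is Σ gcd(|Δx|,|Δy|) = gcd(10,25) + gcd(11,10) + gcd(8,36) + gcd(13,1) = 5+1+4+1 = 11.
Pick's theorem gives I = A − B/2 + 1 = 325.5 − 11/2 + 1 = 321.

321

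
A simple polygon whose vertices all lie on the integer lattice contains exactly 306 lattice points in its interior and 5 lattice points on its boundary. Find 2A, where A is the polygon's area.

615

Pick's theorem states A = I + B/2 − 1, so A = 306 + 5/2 − 1 = 615/2.
Hence 2A = 615.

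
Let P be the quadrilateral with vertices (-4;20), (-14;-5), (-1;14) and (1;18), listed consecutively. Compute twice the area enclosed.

By the shoelace formula, twice the signed area is |[(-4)·(-5) − (-14)·20] + [(-14)·14 − (-1)·(-5)] + [(-1)·18 − 1·14] + [1·20 − (-4)·18]| = 159, so the area is 159/2.

159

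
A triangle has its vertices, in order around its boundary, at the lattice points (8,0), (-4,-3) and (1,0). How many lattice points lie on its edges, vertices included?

11

Summing gcd(|Δx|,|Δy|) over the edges gives the boundary count: gcd(12,3) + gcd(5,3) + gcd(7,0) = 3+1+7 = 11.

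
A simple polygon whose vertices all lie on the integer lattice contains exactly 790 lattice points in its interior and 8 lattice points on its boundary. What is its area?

793

Pick's theorem states A = I + B/2 − 1, so A = 790 + 8/2 − 1 = 793.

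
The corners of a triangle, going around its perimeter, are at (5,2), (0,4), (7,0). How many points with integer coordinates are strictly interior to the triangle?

By the shoelace formula, twice the signed area is |[5·4 − 0·2] + [0·0 − 7·4] + [7·2 − 5·0]| = 6, so the area is 3.
The number of boundary lattice points is Σ gcd(|Δx|,|Δy|) = gcd(5,2) + gcd(7,4) + gcd(2,2) = 1+1+2 = 4.
By Pick's theorem A = I + B/2 − 1, so I = 3 − 4/2 + 1 = 2.

2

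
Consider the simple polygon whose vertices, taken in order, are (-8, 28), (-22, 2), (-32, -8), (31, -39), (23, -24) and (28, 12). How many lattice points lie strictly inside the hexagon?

2150

By the shoelace formula, twice the signed area is |((-8)·2 − (-22)·28) + ((-22)·(-8) − (-32)·2) + ((-32)·(-39) − 31·(-8)) + (31·(-24) − 23·(-39)) + (23·12 − 28·(-24)) + (28·28 − (-8)·12)| = 4317, so the area is 4317/2.
Along each edge there are gcd(|Δx|,|Δy|)+1 lattice points, so counting each shared vertex once the boundary has gcd(14,26) + gcd(10,10) + gcd(63,31) + gcd(8,15) + gcd(5,36) + gcd(36,16) = 2+10+1+1+1+4 = 19.
By Pick's theorem A = I + B/2 − 1, so I = 4317/2 − 19/2 + 1 = 2150.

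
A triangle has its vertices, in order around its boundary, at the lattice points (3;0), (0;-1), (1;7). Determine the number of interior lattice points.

11

Using the shoelace formula, 2A = |(3·(-1) − 0·0) + (0·7 − 1·(-1)) + (1·0 − 3·7)| = 23, so the area is 23/2.
Summing gcd(|Δx|,|Δy|) over the edges gives the boundary count: gcd(3,1) + gcd(1,8) + gcd(2,7) = 1+1+1 = 3.
Pick's theorem gives I = A − B/2 + 1 = 23/2 − 3/2 + 1 = 11.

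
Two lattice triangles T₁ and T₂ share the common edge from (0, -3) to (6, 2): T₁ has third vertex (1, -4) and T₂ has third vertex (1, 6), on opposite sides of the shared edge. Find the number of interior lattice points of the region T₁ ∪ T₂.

29

The union is the simple quadrilateral with vertices (0, -3), (1, -4), (6, 2), (1, 6) in order.
The shoelace formula gives twice the area as |(0·(-4) − 1·(-3)) + (1·2 − 6·(-4)) + (6·6 − 1·2) + (1·(-3) − 0·6)| = 60, so the area is 30.
The number of boundary lattice points is Σ gcd(|Δx|,|Δy|) = gcd(1,1) + gcd(5,6) + gcd(5,4) + gcd(1,9) = 1+1+1+1 = 4.
By Pick's theorem I = A − B/2 + 1 = 30 − 4/2 + 1 = 29.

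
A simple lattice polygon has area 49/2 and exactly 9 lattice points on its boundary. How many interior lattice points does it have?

From Pick's theorem, I = A − B/2 + 1 = 49/2 − 9/2 + 1 = 21.

21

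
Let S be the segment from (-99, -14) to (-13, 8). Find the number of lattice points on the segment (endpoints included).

The number of lattice points on a segment between lattice points is gcd(|Δx|,|Δy|) + 1 = gcd(86,22) + 1 = 2 + 1 = 3.

3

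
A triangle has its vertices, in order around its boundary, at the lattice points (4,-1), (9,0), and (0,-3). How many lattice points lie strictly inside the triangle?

1

Using the shoelace formula, 2A = |[4·0 − 9·(-1)] + [9·(-3) − 0·0] + [0·(-1) − 4·(-3)]| = 6, so the area is 3.
Along each edge there are gcd(|Δx|,|Δy|)+1 lattice points, so counting each shared vertex once the boundary has gcd(5,1) + gcd(9,3) + gcd(4,2) = 1+3+2 = 6.
Pick's theorem gives I = A − B/2 + 1 = 3 − 6/2 + 1 = 1.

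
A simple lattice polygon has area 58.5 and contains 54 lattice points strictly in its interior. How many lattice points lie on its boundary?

Pick's theorem gives A = I + B/2 − 1, so B = 2(A − I + 1) = 2(58.5 − 54 + 1) = 11.

11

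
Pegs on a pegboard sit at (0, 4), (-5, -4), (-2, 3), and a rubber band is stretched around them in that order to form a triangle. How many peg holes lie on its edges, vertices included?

3

Along each edge there are gcd(|Δx|,|Δy|)+1 lattice points, so counting each shared vertex once the boundary has gcd(5,8) + gcd(3,7) + gcd(2,1) = 1+1+1 = 3.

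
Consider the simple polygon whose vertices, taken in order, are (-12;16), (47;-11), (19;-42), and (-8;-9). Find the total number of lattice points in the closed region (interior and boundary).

By the shoelace formula, twice the signed area is |((-12)·(-11) − 47·16) + (47·(-42) − 19·(-11)) + (19·(-9) − (-8)·(-42)) + ((-8)·16 − (-12)·(-9))| = 3128, so the area is 1564.
Summing gcd(|Δx|,|Δy|) over the edges gives the boundary count: gcd(59,27) + gcd(28,31) + gcd(27,33) + gcd(4,25) = 1+1+3+1 = 6.
Pick's theorem gives I = A − B/2 + 1 = 1564 − 6/2 + 1 = 1562, so the closed region contains I + B = 1562 + 6 = 1568 lattice points.

1568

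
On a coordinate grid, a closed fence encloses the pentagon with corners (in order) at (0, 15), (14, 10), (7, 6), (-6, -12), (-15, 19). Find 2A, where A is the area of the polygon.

763

Using the shoelace formula, 2A = |(0·10 − 14·15) + (14·6 − 7·10) + (7·(-12) − (-6)·6) + ((-6)·19 − (-15)·(-12)) + ((-15)·15 − 0·19)| = 763, so the area is 763/2.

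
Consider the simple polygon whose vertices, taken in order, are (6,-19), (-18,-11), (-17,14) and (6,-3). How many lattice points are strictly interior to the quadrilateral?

Using the shoelace formula, 2A = |(6·(-11) − (-18)·(-19)) + ((-18)·14 − (-17)·(-11)) + ((-17)·(-3) − 6·14) + (6·(-19) − 6·(-3))| = 976, so the area is 488.
The number of boundary lattice points is Σ gcd(|Δx|,|Δy|) = gcd(24,8) + gcd(1,25) + gcd(23,17) + gcd(0,16) = 8+1+1+16 = 26.
By Pick's theorem A = I + B/2 − 1, so I = 488 − 26/2 + 1 = 476.

476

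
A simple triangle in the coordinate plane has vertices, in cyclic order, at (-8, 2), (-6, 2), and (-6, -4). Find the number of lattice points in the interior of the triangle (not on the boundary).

By the shoelace formula, twice the signed area is |((-8)·2 − (-6)·2) + ((-6)·(-4) − (-6)·2) + ((-6)·2 − (-8)·(-4))| = 12, so the area is 6.
Along each edge there are gcd(|Δx|,|Δy|)+1 lattice points, so counting each shared vertex once the boundary has gcd(2,0) + gcd(0,6) + gcd(2,6) = 2+6+2 = 10.
Pick's theorem gives I = A − B/2 + 1 = 6 − 10/2 + 1 = 2.

2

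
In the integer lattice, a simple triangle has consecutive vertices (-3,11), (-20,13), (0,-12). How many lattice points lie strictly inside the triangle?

190

The shoelace formula gives twice the area as |[(-3)·13 − (-20)·11] + [(-20)·(-12) − 0·13] + [0·11 − (-3)·(-12)]| = 385, so the area is 192.5.
Summing gcd(|Δx|,|Δy|) over the edges gives the boundary count: gcd(17,2) + gcd(20,25) + gcd(3,23) = 1+5+1 = 7.
Pick's theorem gives I = A − B/2 + 1 = 192.5 − 7/2 + 1 = 190.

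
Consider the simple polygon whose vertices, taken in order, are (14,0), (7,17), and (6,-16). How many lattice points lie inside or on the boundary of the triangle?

130

By the shoelace formula, twice the signed area is |[14·17 − 7·0] + [7·(-16) − 6·17] + [6·0 − 14·(-16)]| = 248, so the area is 124.
Summing gcd(|Δx|,|Δy|) over the edges gives the boundary count: gcd(7,17) + gcd(1,33) + gcd(8,16) = 1+1+8 = 10.
Pick's theorem gives I = A − B/2 + 1 = 124 − 10/2 + 1 = 120, so the closed region contains I + B = 120 + 10 = 130 lattice points.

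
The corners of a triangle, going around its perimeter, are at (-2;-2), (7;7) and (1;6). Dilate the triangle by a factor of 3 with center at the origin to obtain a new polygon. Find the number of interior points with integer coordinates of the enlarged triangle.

By the shoelace formula, twice the signed area is |((-2)·7 − 7·(-2)) + (7·6 − 1·7) + (1·(-2) − (-2)·6)| = 45, so the area is 45/2.
The number of boundary lattice points is Σ gcd(|Δx|,|Δy|) = gcd(9,9) + gcd(6,1) + gcd(3,8) = 9+1+1 = 11.
Scaling by 3 multiplies the area by 3² = 9 (so the new area is 405/2) and multiplies the boundary lattice-point count by 3, giving 33.
By Pick's theorem, the interior count of the dilated polygon is 405/2 − 33/2 + 1 = 187.

187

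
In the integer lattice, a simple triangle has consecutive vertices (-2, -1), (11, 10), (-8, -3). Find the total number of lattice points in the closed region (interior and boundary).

By the shoelace formula, twice the signed area is |((-2)·10 − 11·(-1)) + (11·(-3) − (-8)·10) + ((-8)·(-1) − (-2)·(-3))| = 40, so the area is 20.
Along each edge there are gcd(|Δx|,|Δy|)+1 lattice points, so counting each shared vertex once the boundary has gcd(13,11) + gcd(19,13) + gcd(6,2) = 1+1+2 = 4.
Pick's theorem gives I = A − B/2 + 1 = 20 − 4/2 + 1 = 19, so the closed region contains I + B = 19 + 4 = 23 lattice points.

23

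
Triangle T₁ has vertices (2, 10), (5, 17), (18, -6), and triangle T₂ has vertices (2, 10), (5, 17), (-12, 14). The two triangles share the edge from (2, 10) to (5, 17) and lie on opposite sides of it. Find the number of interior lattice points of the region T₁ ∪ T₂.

126

The union is the simple quadrilateral with vertices (2, 10), (18, -6), (5, 17), (-12, 14) in order.
By the shoelace formula, twice the signed area is |[2·(-6) − 18·10] + [18·17 − 5·(-6)] + [5·14 − (-12)·17] + [(-12)·10 − 2·14]| = 270, so the area is 135.
Along each edge there are gcd(|Δx|,|Δy|)+1 lattice points, so counting each shared vertex once the boundary has gcd(16,16) + gcd(13,23) + gcd(17,3) + gcd(14,4) = 16+1+1+2 = 20.
By Pick's theorem I = A − B/2 + 1 = 135 − 20/2 + 1 = 126.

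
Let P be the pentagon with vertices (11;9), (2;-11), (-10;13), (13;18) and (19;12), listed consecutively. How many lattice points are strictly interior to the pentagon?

350

Using the shoelace formula, 2A = |(11·(-11) − 2·9) + (2·13 − (-10)·(-11)) + ((-10)·18 − 13·13) + (13·12 − 19·18) + (19·9 − 11·12)| = 719, so the area is 719/2.
The number of boundary lattice points is Σ gcd(|Δx|,|Δy|) = gcd(9,20) + gcd(12,24) + gcd(23,5) + gcd(6,6) + gcd(8,3) = 1+12+1+6+1 = 21.
By Pick's theorem A = I + B/2 − 1, so I = 719/2 − 21/2 + 1 = 350.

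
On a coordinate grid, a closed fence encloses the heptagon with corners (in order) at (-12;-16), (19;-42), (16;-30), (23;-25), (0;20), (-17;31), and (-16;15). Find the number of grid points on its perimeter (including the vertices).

Summing gcd(|Δx|,|Δy|) over the edges gives the boundary count: gcd(31,26) + gcd(3,12) + gcd(7,5) + gcd(23,45) + gcd(17,11) + gcd(1,16) + gcd(4,31) = 1+3+1+1+1+1+1 = 9.

9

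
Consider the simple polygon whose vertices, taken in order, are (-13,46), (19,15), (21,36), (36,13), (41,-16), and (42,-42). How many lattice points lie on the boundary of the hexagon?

Along each edge there are gcd(|Δx|,|Δy|)+1 lattice points, so counting each shared vertex once the boundary has gcd(32,31) + gcd(2,21) + gcd(15,23) + gcd(5,29) + gcd(1,26) + gcd(55,88) = 1+1+1+1+1+11 = 16.

16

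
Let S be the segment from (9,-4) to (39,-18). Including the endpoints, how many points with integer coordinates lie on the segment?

The number of lattice points on a segment between lattice points is gcd(|Δx|,|Δy|) + 1 = gcd(30,14) + 1 = 2 + 1 = 3.

3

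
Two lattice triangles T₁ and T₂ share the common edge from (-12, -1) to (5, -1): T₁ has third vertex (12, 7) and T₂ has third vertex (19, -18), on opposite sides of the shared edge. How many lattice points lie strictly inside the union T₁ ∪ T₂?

208

The union is the simple quadrilateral with vertices (-12, -1), (12, 7), (5, -1), (19, -18) in order.
By the shoelace formula, twice the signed area is |[(-12)·7 − 12·(-1)] + [12·(-1) − 5·7] + [5·(-18) − 19·(-1)] + [19·(-1) − (-12)·(-18)]| = 425, so the area is 212.5.
Summing gcd(|Δx|,|Δy|) over the edges gives the boundary count: gcd(24,8) + gcd(7,8) + gcd(14,17) + gcd(31,17) = 8+1+1+1 = 11.
By Pick's theorem I = A − B/2 + 1 = 212.5 − 11/2 + 1 = 208.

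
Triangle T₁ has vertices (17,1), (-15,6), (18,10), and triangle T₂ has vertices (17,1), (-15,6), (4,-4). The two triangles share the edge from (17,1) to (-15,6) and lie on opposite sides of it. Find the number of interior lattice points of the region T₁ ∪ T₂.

The union is the simple quadrilateral with vertices (17,1), (18,10), (-15,6), (4,-4) in order.
Using the shoelace formula, 2A = |(17·10 − 18·1) + (18·6 − (-15)·10) + ((-15)·(-4) − 4·6) + (4·1 − 17·(-4))| = 518, so the area is 259.
Along each edge there are gcd(|Δx|,|Δy|)+1 lattice points, so counting each shared vertex once the boundary has gcd(1,9) + gcd(33,4) + gcd(19,10) + gcd(13,5) = 1+1+1+1 = 4.
By Pick's theorem I = A − B/2 + 1 = 259 − 4/2 + 1 = 258.

258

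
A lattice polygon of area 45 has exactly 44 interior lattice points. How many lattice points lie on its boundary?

Pick's theorem gives A = I + B/2 − 1, so B = 2(A − I + 1) = 2(45 − 44 + 1) = 4.

4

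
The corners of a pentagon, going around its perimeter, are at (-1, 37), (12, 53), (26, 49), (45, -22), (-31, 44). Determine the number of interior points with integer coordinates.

1932

By the shoelace formula, twice the signed area is |[(-1)·53 − 12·37] + [12·49 − 26·53] + [26·(-22) − 45·49] + [45·44 − (-31)·(-22)] + [(-31)·37 − (-1)·44]| = 3869, so the area is 1934.5.
Summing gcd(|Δx|,|Δy|) over the edges gives the boundary count: gcd(13,16) + gcd(14,4) + gcd(19,71) + gcd(76,66) + gcd(30,7) = 1+2+1+2+1 = 7.
By Pick's theorem A = I + B/2 − 1, so I = 1934.5 − 7/2 + 1 = 1932.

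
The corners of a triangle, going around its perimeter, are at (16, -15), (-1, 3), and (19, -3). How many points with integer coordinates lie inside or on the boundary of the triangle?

The shoelace formula gives twice the area as |[16·3 − (-1)·(-15)] + [(-1)·(-3) − 19·3] + [19·(-15) − 16·(-3)]| = 258, so the area is 129.
Along each edge there are gcd(|Δx|,|Δy|)+1 lattice points, so counting each shared vertex once the boundary has gcd(17,18) + gcd(20,6) + gcd(3,12) = 1+2+3 = 6.
Pick's theorem gives I = A − B/2 + 1 = 129 − 6/2 + 1 = 127, so the closed region contains I + B = 127 + 6 = 133 lattice points.

133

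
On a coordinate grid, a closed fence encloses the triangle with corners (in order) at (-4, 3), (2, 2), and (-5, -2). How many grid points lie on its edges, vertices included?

The number of boundary lattice points is Σ gcd(|Δx|,|Δy|) = gcd(6,1) + gcd(7,4) + gcd(1,5) = 1+1+1 = 3.

3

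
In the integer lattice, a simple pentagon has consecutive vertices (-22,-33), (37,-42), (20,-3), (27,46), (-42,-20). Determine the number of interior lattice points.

By the shoelace formula, twice the signed area is |((-22)·(-42) − 37·(-33)) + (37·(-3) − 20·(-42)) + (20·46 − 27·(-3)) + (27·(-20) − (-42)·46) + ((-42)·(-33) − (-22)·(-20))| = 6213, so the area is 6213/2.
Along each edge there are gcd(|Δx|,|Δy|)+1 lattice points, so counting each shared vertex once the boundary has gcd(59,9) + gcd(17,39) + gcd(7,49) + gcd(69,66) + gcd(20,13) = 1+1+7+3+1 = 13.
By Pick's theorem A = I + B/2 − 1, so I = 6213/2 − 13/2 + 1 = 3101.

3101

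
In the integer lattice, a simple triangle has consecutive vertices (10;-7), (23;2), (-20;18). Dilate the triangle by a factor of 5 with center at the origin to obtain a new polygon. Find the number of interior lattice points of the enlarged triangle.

By the shoelace formula, twice the signed area is |(10·2 − 23·(-7)) + (23·18 − (-20)·2) + ((-20)·(-7) − 10·18)| = 595, so the area is 595/2.
Along each edge there are gcd(|Δx|,|Δy|)+1 lattice points, so counting each shared vertex once the boundary has gcd(13,9) + gcd(43,16) + gcd(30,25) = 1+1+5 = 7.
Scaling by 5 multiplies the area by 5² = 25 (so the new area is 14875/2) and multiplies the boundary lattice-point count by 5, giving 35.
By Pick's theorem, the interior count of the dilated polygon is 14875/2 − 35/2 + 1 = 7421.

7421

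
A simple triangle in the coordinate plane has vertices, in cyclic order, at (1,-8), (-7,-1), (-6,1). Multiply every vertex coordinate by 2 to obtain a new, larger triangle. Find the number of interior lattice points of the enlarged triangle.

44

The shoelace formula gives twice the area as |[1·(-1) − (-7)·(-8)] + [(-7)·1 − (-6)·(-1)] + [(-6)·(-8) − 1·1]| = 23, so the area is 23/2.
Summing gcd(|Δx|,|Δy|) over the edges gives the boundary count: gcd(8,7) + gcd(1,2) + gcd(7,9) = 1+1+1 = 3.
Scaling by 2 multiplies the area by 2² = 4 (so the new area is 46) and multiplies the boundary lattice-point count by 2, giving 6.
By Pick's theorem, the interior count of the dilated polygon is 46 − 6/2 + 1 = 44.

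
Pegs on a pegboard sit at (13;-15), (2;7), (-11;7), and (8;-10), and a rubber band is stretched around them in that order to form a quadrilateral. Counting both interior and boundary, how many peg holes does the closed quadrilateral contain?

154

The shoelace formula gives twice the area as |(13·7 − 2·(-15)) + (2·7 − (-11)·7) + ((-11)·(-10) − 8·7) + (8·(-15) − 13·(-10))| = 276, so the area is 138.
Along each edge there are gcd(|Δx|,|Δy|)+1 lattice points, so counting each shared vertex once the boundary has gcd(11,22) + gcd(13,0) + gcd(19,17) + gcd(5,5) = 11+13+1+5 = 30.
Pick's theorem gives I = A − B/2 + 1 = 138 − 30/2 + 1 = 124, so the closed region contains I + B = 124 + 30 = 154 lattice points.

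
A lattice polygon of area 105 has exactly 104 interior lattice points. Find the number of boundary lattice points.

Pick's theorem gives A = I + B/2 − 1, so B = 2(A − I + 1) = 2(105 − 104 + 1) = 4.

4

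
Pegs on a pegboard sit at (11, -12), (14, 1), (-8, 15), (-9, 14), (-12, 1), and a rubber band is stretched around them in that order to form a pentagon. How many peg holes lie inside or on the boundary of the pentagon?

360

By the shoelace formula, twice the signed area is |[11·1 − 14·(-12)] + [14·15 − (-8)·1] + [(-8)·14 − (-9)·15] + [(-9)·1 − (-12)·14] + [(-12)·(-12) − 11·1]| = 712, so the area is 356.
Summing gcd(|Δx|,|Δy|) over the edges gives the boundary count: gcd(3,13) + gcd(22,14) + gcd(1,1) + gcd(3,13) + gcd(23,13) = 1+2+1+1+1 = 6.
Pick's theorem gives I = A − B/2 + 1 = 356 − 6/2 + 1 = 354, so the closed region contains I + B = 354 + 6 = 360 lattice points.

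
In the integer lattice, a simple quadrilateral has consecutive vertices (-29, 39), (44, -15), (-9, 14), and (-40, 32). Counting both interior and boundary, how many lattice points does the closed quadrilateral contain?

583

Using the shoelace formula, 2A = |[(-29)·(-15) − 44·39] + [44·14 − (-9)·(-15)] + [(-9)·32 − (-40)·14] + [(-40)·39 − (-29)·32]| = 1160, so the area is 580.
The number of boundary lattice points is Σ gcd(|Δx|,|Δy|) = gcd(73,54) + gcd(53,29) + gcd(31,18) + gcd(11,7) = 1+1+1+1 = 4.
Pick's theorem gives I = A − B/2 + 1 = 580 − 4/2 + 1 = 579, so the closed region contains I + B = 579 + 4 = 583 lattice points.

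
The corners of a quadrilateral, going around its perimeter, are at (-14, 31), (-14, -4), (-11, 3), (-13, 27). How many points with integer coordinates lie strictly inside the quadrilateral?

Using the shoelace formula, 2A = |((-14)·(-4) − (-14)·31) + ((-14)·3 − (-11)·(-4)) + ((-11)·27 − (-13)·3) + ((-13)·31 − (-14)·27)| = 121, so the area is 121/2.
Along each edge there are gcd(|Δx|,|Δy|)+1 lattice points, so counting each shared vertex once the boundary has gcd(0,35) + gcd(3,7) + gcd(2,24) + gcd(1,4) = 35+1+2+1 = 39.
By Pick's theorem A = I + B/2 − 1, so I = 121/2 − 39/2 + 1 = 42.

42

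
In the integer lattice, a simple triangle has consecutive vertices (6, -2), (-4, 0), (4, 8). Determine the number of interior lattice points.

By the shoelace formula, twice the signed area is |[6·0 − (-4)·(-2)] + [(-4)·8 − 4·0] + [4·(-2) − 6·8]| = 96, so the area is 48.
Along each edge there are gcd(|Δx|,|Δy|)+1 lattice points, so counting each shared vertex once the boundary has gcd(10,2) + gcd(8,8) + gcd(2,10) = 2+8+2 = 12.
Pick's theorem gives I = A − B/2 + 1 = 48 − 12/2 + 1 = 43.

43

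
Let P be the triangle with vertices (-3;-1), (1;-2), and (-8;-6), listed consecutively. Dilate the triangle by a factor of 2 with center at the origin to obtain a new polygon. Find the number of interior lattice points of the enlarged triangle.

44

Using the shoelace formula, 2A = |[(-3)·(-2) − 1·(-1)] + [1·(-6) − (-8)·(-2)] + [(-8)·(-1) − (-3)·(-6)]| = 25, so the area is 12.5.
The number of boundary lattice points is Σ gcd(|Δx|,|Δy|) = gcd(4,1) + gcd(9,4) + gcd(5,5) = 1+1+5 = 7.
Scaling by 2 multiplies the area by 2² = 4 (so the new area is 50) and multiplies the boundary lattice-point count by 2, giving 14.
By Pick's theorem, the interior count of the dilated polygon is 50 − 14/2 + 1 = 44.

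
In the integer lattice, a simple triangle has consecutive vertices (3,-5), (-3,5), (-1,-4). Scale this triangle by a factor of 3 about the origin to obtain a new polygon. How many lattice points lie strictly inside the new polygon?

Using the shoelace formula, 2A = |[3·5 − (-3)·(-5)] + [(-3)·(-4) − (-1)·5] + [(-1)·(-5) − 3·(-4)]| = 34, so the area is 17.
Summing gcd(|Δx|,|Δy|) over the edges gives the boundary count: gcd(6,10) + gcd(2,9) + gcd(4,1) = 2+1+1 = 4.
Scaling by 3 multiplies the area by 3² = 9 (so the new area is 153) and multiplies the boundary lattice-point count by 3, giving 12.
By Pick's theorem, the interior count of the dilated polygon is 153 − 12/2 + 1 = 148.

148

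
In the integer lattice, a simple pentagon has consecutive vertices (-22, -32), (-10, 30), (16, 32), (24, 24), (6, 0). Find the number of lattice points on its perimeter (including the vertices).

Summing gcd(|Δx|,|Δy|) over the edges gives the boundary count: gcd(12,62) + gcd(26,2) + gcd(8,8) + gcd(18,24) + gcd(28,32) = 2+2+8+6+4 = 22.

22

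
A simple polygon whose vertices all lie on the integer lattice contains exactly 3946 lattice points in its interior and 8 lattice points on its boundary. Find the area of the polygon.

3949

By Pick's theorem, A = I + B/2 − 1 = 3946 + 8/2 − 1 = 3949.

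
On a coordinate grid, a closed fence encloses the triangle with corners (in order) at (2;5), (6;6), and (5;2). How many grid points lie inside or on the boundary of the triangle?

Using the shoelace formula, 2A = |[2·6 − 6·5] + [6·2 − 5·6] + [5·5 − 2·2]| = 15, so the area is 7.5.
Summing gcd(|Δx|,|Δy|) over the edges gives the boundary count: gcd(4,1) + gcd(1,4) + gcd(3,3) = 1+1+3 = 5.
Pick's theorem gives I = A − B/2 + 1 = 7.5 − 5/2 + 1 = 6, so the closed region contains I + B = 6 + 5 = 11 lattice points.

11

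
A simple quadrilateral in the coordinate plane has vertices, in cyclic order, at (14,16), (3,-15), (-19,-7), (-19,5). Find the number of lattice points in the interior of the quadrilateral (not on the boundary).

571

The shoelace formula gives twice the area as |(14·(-15) − 3·16) + (3·(-7) − (-19)·(-15)) + ((-19)·5 − (-19)·(-7)) + ((-19)·16 − 14·5)| = 1166, so the area is 583.
The number of boundary lattice points is Σ gcd(|Δx|,|Δy|) = gcd(11,31) + gcd(22,8) + gcd(0,12) + gcd(33,11) = 1+2+12+11 = 26.
Pick's theorem gives I = A − B/2 + 1 = 583 − 26/2 + 1 = 571.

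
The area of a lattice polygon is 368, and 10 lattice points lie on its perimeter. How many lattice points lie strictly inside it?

From Pick's theorem, I = A − B/2 + 1 = 368 − 10/2 + 1 = 364.

364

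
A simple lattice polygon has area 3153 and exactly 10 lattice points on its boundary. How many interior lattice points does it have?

3149

From Pick's theorem, I = A − B/2 + 1 = 3153 − 10/2 + 1 = 3149.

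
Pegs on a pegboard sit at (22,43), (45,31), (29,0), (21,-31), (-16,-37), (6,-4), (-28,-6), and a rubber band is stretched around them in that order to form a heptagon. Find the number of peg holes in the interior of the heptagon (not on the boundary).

The shoelace formula gives twice the area as |[22·31 − 45·43] + [45·0 − 29·31] + [29·(-31) − 21·0] + [21·(-37) − (-16)·(-31)] + [(-16)·(-4) − 6·(-37)] + [6·(-6) − (-28)·(-4)] + [(-28)·43 − 22·(-6)]| = 5258, so the area is 2629.
Summing gcd(|Δx|,|Δy|) over the edges gives the boundary count: gcd(23,12) + gcd(16,31) + gcd(8,31) + gcd(37,6) + gcd(22,33) + gcd(34,2) + gcd(50,49) = 1+1+1+1+11+2+1 = 18.
By Pick's theorem A = I + B/2 − 1, so I = 2629 − 18/2 + 1 = 2621.

2621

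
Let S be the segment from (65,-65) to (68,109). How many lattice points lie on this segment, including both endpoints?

4

The number of lattice points on a segment between lattice points is gcd(|Δx|,|Δy|) + 1 = gcd(3,174) + 1 = 3 + 1 = 4.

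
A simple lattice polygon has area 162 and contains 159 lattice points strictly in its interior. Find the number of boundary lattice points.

Pick's theorem gives A = I + B/2 − 1, so B = 2(A − I + 1) = 2(162 − 159 + 1) = 8.

8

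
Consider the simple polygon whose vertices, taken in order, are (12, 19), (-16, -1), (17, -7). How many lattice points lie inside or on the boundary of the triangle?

419

Using the shoelace formula, 2A = |[12·(-1) − (-16)·19] + [(-16)·(-7) − 17·(-1)] + [17·19 − 12·(-7)]| = 828, so the area is 414.
Summing gcd(|Δx|,|Δy|) over the edges gives the boundary count: gcd(28,20) + gcd(33,6) + gcd(5,26) = 4+3+1 = 8.
Pick's theorem gives I = A − B/2 + 1 = 414 − 8/2 + 1 = 411, so the closed region contains I + B = 411 + 8 = 419 lattice points.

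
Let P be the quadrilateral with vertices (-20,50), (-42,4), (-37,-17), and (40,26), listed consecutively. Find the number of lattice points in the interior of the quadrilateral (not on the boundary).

2553

By the shoelace formula, twice the signed area is |((-20)·4 − (-42)·50) + ((-42)·(-17) − (-37)·4) + ((-37)·26 − 40·(-17)) + (40·50 − (-20)·26)| = 5120, so the area is 2560.
Along each edge there are gcd(|Δx|,|Δy|)+1 lattice points, so counting each shared vertex once the boundary has gcd(22,46) + gcd(5,21) + gcd(77,43) + gcd(60,24) = 2+1+1+12 = 16.
Pick's theorem gives I = A − B/2 + 1 = 2560 − 16/2 + 1 = 2553.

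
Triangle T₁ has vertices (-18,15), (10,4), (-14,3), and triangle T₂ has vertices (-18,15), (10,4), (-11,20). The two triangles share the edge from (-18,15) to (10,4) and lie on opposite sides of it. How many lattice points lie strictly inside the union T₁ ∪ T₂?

252

The union is the simple quadrilateral with vertices (-18,15), (-14,3), (10,4), (-11,20) in order.
By the shoelace formula, twice the signed area is |[(-18)·3 − (-14)·15] + [(-14)·4 − 10·3] + [10·20 − (-11)·4] + [(-11)·15 − (-18)·20]| = 509, so the area is 254.5.
Summing gcd(|Δx|,|Δy|) over the edges gives the boundary count: gcd(4,12) + gcd(24,1) + gcd(21,16) + gcd(7,5) = 4+1+1+1 = 7.
By Pick's theorem I = A − B/2 + 1 = 254.5 − 7/2 + 1 = 252.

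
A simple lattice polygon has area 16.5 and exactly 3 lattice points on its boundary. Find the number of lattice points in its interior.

From Pick's theorem, I = A − B/2 + 1 = 16.5 − 3/2 + 1 = 16.

16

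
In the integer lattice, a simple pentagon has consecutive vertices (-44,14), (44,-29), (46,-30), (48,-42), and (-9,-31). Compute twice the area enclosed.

The shoelace formula gives twice the area as |[(-44)·(-29) − 44·14] + [44·(-30) − 46·(-29)] + [46·(-42) − 48·(-30)] + [48·(-31) − (-9)·(-42)] + [(-9)·14 − (-44)·(-31)]| = 3174, so the area is 1587.

3174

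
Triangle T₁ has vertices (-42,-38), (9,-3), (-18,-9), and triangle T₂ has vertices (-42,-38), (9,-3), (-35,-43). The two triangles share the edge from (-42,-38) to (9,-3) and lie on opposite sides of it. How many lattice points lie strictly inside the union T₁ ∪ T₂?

566

The union is the simple quadrilateral with vertices (-42,-38), (-18,-9), (9,-3), (-35,-43) in order.
By the shoelace formula, twice the signed area is |[(-42)·(-9) − (-18)·(-38)] + [(-18)·(-3) − 9·(-9)] + [9·(-43) − (-35)·(-3)] + [(-35)·(-38) − (-42)·(-43)]| = 1139, so the area is 569.5.
Along each edge there are gcd(|Δx|,|Δy|)+1 lattice points, so counting each shared vertex once the boundary has gcd(24,29) + gcd(27,6) + gcd(44,40) + gcd(7,5) = 1+3+4+1 = 9.
By Pick's theorem I = A − B/2 + 1 = 569.5 − 9/2 + 1 = 566.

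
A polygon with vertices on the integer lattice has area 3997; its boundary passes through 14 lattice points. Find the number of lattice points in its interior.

Pick's theorem A = I + B/2 − 1 rearranges to I = A − B/2 + 1 = 3997 − 14/2 + 1 = 3991.

3991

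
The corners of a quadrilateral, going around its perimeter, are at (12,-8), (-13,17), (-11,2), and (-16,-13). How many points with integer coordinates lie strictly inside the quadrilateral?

345

Using the shoelace formula, 2A = |[12·17 − (-13)·(-8)] + [(-13)·2 − (-11)·17] + [(-11)·(-13) − (-16)·2] + [(-16)·(-8) − 12·(-13)]| = 720, so the area is 360.
Along each edge there are gcd(|Δx|,|Δy|)+1 lattice points, so counting each shared vertex once the boundary has gcd(25,25) + gcd(2,15) + gcd(5,15) + gcd(28,5) = 25+1+5+1 = 32.
By Pick's theorem A = I + B/2 − 1, so I = 360 − 32/2 + 1 = 345.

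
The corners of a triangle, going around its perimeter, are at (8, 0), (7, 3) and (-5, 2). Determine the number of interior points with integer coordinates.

18

The shoelace formula gives twice the area as |[8·3 − 7·0] + [7·2 − (-5)·3] + [(-5)·0 − 8·2]| = 37, so the area is 18.5.
Along each edge there are gcd(|Δx|,|Δy|)+1 lattice points, so counting each shared vertex once the boundary has gcd(1,3) + gcd(12,1) + gcd(13,2) = 1+1+1 = 3.
By Pick's theorem A = I + B/2 − 1, so I = 18.5 − 3/2 + 1 = 18.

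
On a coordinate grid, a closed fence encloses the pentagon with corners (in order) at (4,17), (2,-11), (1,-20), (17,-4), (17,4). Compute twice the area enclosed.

By the shoelace formula, twice the signed area is |(4·(-11) − 2·17) + (2·(-20) − 1·(-11)) + (1·(-4) − 17·(-20)) + (17·4 − 17·(-4)) + (17·17 − 4·4)| = 638, so the area is 319.

638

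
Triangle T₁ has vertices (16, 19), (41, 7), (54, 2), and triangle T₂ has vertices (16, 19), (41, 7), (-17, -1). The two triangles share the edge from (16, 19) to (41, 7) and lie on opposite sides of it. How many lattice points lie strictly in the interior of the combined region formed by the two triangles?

462

The union is the simple quadrilateral with vertices (16, 19), (54, 2), (41, 7), (-17, -1) in order.
Using the shoelace formula, 2A = |(16·2 − 54·19) + (54·7 − 41·2) + (41·(-1) − (-17)·7) + ((-17)·19 − 16·(-1))| = 927, so the area is 927/2.
The number of boundary lattice points is Σ gcd(|Δx|,|Δy|) = gcd(38,17) + gcd(13,5) + gcd(58,8) + gcd(33,20) = 1+1+2+1 = 5.
By Pick's theorem I = A − B/2 + 1 = 927/2 − 5/2 + 1 = 462.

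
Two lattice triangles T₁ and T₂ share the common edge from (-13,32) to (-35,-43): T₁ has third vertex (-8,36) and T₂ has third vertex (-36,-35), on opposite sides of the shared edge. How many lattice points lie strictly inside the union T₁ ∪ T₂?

268

The union is the simple quadrilateral with vertices (-13,32), (-8,36), (-35,-43), (-36,-35) in order.
The shoelace formula gives twice the area as |[(-13)·36 − (-8)·32] + [(-8)·(-43) − (-35)·36] + [(-35)·(-35) − (-36)·(-43)] + [(-36)·32 − (-13)·(-35)]| = 538, so the area is 269.
Summing gcd(|Δx|,|Δy|) over the edges gives the boundary count: gcd(5,4) + gcd(27,79) + gcd(1,8) + gcd(23,67) = 1+1+1+1 = 4.
By Pick's theorem I = A − B/2 + 1 = 269 − 4/2 + 1 = 268.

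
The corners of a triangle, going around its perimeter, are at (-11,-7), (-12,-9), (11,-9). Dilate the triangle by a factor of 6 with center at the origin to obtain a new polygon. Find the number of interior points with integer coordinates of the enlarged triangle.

751

Using the shoelace formula, 2A = |((-11)·(-9) − (-12)·(-7)) + ((-12)·(-9) − 11·(-9)) + (11·(-7) − (-11)·(-9))| = 46, so the area is 23.
Summing gcd(|Δx|,|Δy|) over the edges gives the boundary count: gcd(1,2) + gcd(23,0) + gcd(22,2) = 1+23+2 = 26.
Scaling by 6 multiplies the area by 6² = 36 (so the new area is 828) and multiplies the boundary lattice-point count by 6, giving 156.
By Pick's theorem, the interior count of the dilated polygon is 828 − 156/2 + 1 = 751.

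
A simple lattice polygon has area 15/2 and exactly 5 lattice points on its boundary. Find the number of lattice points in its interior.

Pick's theorem A = I + B/2 − 1 rearranges to I = A − B/2 + 1 = 15/2 − 5/2 + 1 = 6.

6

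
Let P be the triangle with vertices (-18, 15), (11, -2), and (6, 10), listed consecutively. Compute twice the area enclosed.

263

Using the shoelace formula, 2A = |((-18)·(-2) − 11·15) + (11·10 − 6·(-2)) + (6·15 − (-18)·10)| = 263, so the area is 263/2.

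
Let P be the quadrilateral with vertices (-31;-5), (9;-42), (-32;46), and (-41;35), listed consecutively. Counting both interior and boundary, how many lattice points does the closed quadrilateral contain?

1244

By the shoelace formula, twice the signed area is |[(-31)·(-42) − 9·(-5)] + [9·46 − (-32)·(-42)] + [(-32)·35 − (-41)·46] + [(-41)·(-5) − (-31)·35]| = 2473, so the area is 2473/2.
The number of boundary lattice points is Σ gcd(|Δx|,|Δy|) = gcd(40,37) + gcd(41,88) + gcd(9,11) + gcd(10,40) = 1+1+1+10 = 13.
Pick's theorem gives I = A − B/2 + 1 = 2473/2 − 13/2 + 1 = 1231, so the closed region contains I + B = 1231 + 13 = 1244 lattice points.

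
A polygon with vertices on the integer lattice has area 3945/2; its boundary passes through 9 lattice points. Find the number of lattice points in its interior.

1969

Pick's theorem A = I + B/2 − 1 rearranges to I = A − B/2 + 1 = 3945/2 − 9/2 + 1 = 1969.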